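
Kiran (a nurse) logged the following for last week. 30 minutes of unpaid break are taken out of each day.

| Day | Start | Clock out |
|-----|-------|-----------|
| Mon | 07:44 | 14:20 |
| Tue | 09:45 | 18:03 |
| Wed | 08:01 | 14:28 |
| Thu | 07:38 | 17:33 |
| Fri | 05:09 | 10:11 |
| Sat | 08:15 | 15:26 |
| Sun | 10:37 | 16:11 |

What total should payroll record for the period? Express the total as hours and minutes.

Mon: 07:44–14:20 = 6 h 36 min; less 30 min break → 6 h 6 min
Tue: 09:45–18:03 = 8 h 18 min; less 30 min break → 7 h 48 min
Wed: 08:01–14:28 = 6 h 27 min; less 30 min break → 5 h 57 min
Thu: 07:38–17:33 = 9 h 55 min; less 30 min break → 9 h 25 min
Fri: 05:09–10:11 = 5 h 2 min; less 30 min break → 4 h 32 min
Sat: 08:15–15:26 = 7 h 11 min; less 30 min break → 6 h 41 min
Sun: 10:37–16:11 = 5 h 34 min; less 30 min break → 5 h 4 min
Total: 6 h 6 min + 7 h 48 min + 5 h 57 min + 9 h 25 min + 4 h 32 min + 6 h 41 min + 5 h 4 min = 45 h 33 min.

45 h 33 min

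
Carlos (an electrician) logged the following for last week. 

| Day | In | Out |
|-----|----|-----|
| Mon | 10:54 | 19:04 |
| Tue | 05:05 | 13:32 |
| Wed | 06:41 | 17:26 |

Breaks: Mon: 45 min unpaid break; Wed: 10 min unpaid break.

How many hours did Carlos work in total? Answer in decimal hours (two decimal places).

Mon: 10:54–19:04 = 8 h 10 min; less 45 min break → 7 h 25 min
Tue: 05:05–13:32 = 8 h 27 min
Wed: 06:41–17:26 = 10 h 45 min; less 10 min break → 10 h 35 min
Total: 7 h 25 min + 8 h 27 min + 10 h 35 min = 26 h 27 min.

26.45 hours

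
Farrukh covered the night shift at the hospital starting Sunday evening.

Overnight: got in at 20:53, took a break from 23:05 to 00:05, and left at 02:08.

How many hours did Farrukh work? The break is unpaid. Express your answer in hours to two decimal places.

Overnight: 20:53 → midnight = 3 h 7 min; midnight → 02:08 = 2 h 8 min; span 5 h 15 min; less 60 min break → 4 h 15 min

4.25 hours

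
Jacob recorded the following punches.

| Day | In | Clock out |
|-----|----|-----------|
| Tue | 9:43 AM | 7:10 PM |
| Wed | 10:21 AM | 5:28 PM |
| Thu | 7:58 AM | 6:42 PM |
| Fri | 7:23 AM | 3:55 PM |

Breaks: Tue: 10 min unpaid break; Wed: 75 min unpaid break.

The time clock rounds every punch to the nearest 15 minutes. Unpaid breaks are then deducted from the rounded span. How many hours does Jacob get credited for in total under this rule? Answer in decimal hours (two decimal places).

34.58 hours

Tue: in 9:43 AM→9:45 AM, out 7:10 PM→7:15 PM; 9 h 30 min − 10 min = 9 h 20 min
Wed: in 10:21 AM→10:15 AM, out 5:28 PM→5:30 PM; 7 h 15 min − 75 min = 6 h 0 min
Thu: in 7:58 AM→8:00 AM, out 6:42 PM→6:45 PM; 10 h 45 min
Fri: in 7:23 AM→7:30 AM, out 3:55 PM→4:00 PM; 8 h 30 min
Total credited: 34 h 35 min.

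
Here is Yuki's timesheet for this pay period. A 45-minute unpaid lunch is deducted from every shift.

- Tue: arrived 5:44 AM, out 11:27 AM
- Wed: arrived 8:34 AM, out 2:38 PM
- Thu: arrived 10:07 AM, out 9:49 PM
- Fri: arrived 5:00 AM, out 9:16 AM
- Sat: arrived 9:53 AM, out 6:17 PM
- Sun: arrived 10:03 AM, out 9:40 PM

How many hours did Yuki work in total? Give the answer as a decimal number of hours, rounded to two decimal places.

Tue: 5:44 AM–11:27 AM = 5 h 43 min; less 45 min break → 4 h 58 min
Wed: 8:34 AM–2:38 PM = 6 h 4 min; less 45 min break → 5 h 19 min
Thu: 10:07 AM–9:49 PM = 11 h 42 min; less 45 min break → 10 h 57 min
Fri: 5:00 AM–9:16 AM = 4 h 16 min; less 45 min break → 3 h 31 min
Sat: 9:53 AM–6:17 PM = 8 h 24 min; less 45 min break → 7 h 39 min
Sun: 10:03 AM–9:40 PM = 11 h 37 min; less 45 min break → 10 h 52 min
Total: 4 h 58 min + 5 h 19 min + 10 h 57 min + 3 h 31 min + 7 h 39 min + 10 h 52 min = 43 h 16 min.

43.27 hours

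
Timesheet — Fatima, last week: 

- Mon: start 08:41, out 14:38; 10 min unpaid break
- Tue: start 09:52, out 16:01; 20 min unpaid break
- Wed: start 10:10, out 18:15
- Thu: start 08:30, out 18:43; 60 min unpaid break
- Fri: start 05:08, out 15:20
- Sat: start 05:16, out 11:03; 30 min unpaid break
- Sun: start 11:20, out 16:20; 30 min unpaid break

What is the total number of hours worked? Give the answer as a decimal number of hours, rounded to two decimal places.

48.88 hours

Mon: 08:41–14:38 = 5 h 57 min; less 10 min break → 5 h 47 min
Tue: 09:52–16:01 = 6 h 9 min; less 20 min break → 5 h 49 min
Wed: 10:10–18:15 = 8 h 5 min
Thu: 08:30–18:43 = 10 h 13 min; less 60 min break → 9 h 13 min
Fri: 05:08–15:20 = 10 h 12 min
Sat: 05:16–11:03 = 5 h 47 min; less 30 min break → 5 h 17 min
Sun: 11:20–16:20 = 5 h 0 min; less 30 min break → 4 h 30 min
Total: 5 h 47 min + 5 h 49 min + 8 h 5 min + 9 h 13 min + 10 h 12 min + 5 h 17 min + 4 h 30 min = 48 h 53 min.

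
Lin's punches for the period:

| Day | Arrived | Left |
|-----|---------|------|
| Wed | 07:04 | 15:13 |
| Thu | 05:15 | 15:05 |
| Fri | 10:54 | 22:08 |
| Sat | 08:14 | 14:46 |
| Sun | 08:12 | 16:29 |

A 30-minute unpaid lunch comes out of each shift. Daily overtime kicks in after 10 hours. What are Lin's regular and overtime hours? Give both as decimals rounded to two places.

Wed: 07:04–15:13 = 8 h 9 min; less 30 min break → 7 h 39 min
Thu: 05:15–15:05 = 9 h 50 min; less 30 min break → 9 h 20 min
Fri: 10:54–22:08 = 11 h 14 min; less 30 min break → 10 h 44 min
Sat: 08:14–14:46 = 6 h 32 min; less 30 min break → 6 h 2 min
Sun: 08:12–16:29 = 8 h 17 min; less 30 min break → 7 h 47 min
Wed reg 7 h 39 min / OT 0 h 0 min; Thu reg 9 h 20 min / OT 0 h 0 min; Fri reg 10 h 0 min / OT 0 h 44 min; Sat reg 6 h 2 min / OT 0 h 0 min; Sun reg 7 h 47 min / OT 0 h 0 min.
Totals: regular 40 h 48 min, overtime 0 h 44 min.

Regular 40.80 hours, overtime 0.73 hours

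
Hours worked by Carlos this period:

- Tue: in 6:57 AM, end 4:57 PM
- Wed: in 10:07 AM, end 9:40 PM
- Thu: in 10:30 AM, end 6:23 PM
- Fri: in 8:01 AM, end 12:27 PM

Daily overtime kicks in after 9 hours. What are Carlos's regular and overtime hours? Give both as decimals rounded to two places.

Tue: 6:57 AM–4:57 PM = 10 h 0 min
Wed: 10:07 AM–9:40 PM = 11 h 33 min
Thu: 10:30 AM–6:23 PM = 7 h 53 min
Fri: 8:01 AM–12:27 PM = 4 h 26 min
Tue reg 9 h 0 min / OT 1 h 0 min; Wed reg 9 h 0 min / OT 2 h 33 min; Thu reg 7 h 53 min / OT 0 h 0 min; Fri reg 4 h 26 min / OT 0 h 0 min.
Totals: regular 30 h 19 min, overtime 3 h 33 min.

Regular 30.32 hours, overtime 3.55 hours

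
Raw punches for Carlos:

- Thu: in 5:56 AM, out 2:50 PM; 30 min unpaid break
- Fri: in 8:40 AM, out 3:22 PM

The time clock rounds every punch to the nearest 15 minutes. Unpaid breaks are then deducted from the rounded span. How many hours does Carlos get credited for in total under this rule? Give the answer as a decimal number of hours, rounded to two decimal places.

14.75 hours

Thu: in 5:56 AM→6:00 AM, out 2:50 PM→2:45 PM; 8 h 45 min − 30 min = 8 h 15 min
Fri: in 8:40 AM→8:45 AM, out 3:22 PM→3:15 PM; 6 h 30 min
Total credited: 14 h 45 min.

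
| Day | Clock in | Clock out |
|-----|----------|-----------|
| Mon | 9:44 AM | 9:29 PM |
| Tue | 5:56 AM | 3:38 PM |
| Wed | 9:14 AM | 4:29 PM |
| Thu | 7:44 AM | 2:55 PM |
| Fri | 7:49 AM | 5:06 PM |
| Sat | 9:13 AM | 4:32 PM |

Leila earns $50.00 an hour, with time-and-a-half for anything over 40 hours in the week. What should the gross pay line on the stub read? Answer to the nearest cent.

$2936.25

Mon: 9:44 AM–9:29 PM = 11 h 45 min
Tue: 5:56 AM–3:38 PM = 9 h 42 min
Wed: 9:14 AM–4:29 PM = 7 h 15 min
Thu: 7:44 AM–2:55 PM = 7 h 11 min
Fri: 7:49 AM–5:06 PM = 9 h 17 min
Sat: 9:13 AM–4:32 PM = 7 h 19 min
Total worked: 52 h 29 min = 3149 min.
Regular 40 h 0 min = 2400 min at $50.00/h; overtime 12 h 29 min = 749 min at $75.00/h.
Pay = (2400 × $50.00 + 749 × $75.00) ÷ 60 = $2936.25.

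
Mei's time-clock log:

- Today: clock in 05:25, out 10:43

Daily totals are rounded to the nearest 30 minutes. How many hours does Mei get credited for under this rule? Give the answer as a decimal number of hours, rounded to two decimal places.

Today: 05:25–10:43 = 5 h 18 min → rounds to 5 h 30 min

5.50 hours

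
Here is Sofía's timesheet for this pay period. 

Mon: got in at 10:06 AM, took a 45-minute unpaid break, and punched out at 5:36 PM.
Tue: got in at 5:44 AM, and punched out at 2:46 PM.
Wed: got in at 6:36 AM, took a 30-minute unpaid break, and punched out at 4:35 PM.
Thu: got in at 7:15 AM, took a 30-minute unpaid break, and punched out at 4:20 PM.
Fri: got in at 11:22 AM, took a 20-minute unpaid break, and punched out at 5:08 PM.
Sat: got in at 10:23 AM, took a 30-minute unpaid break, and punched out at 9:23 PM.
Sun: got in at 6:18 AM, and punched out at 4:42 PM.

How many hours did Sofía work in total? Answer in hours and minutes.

60 h 11 min

Mon: 10:06 AM–5:36 PM = 7 h 30 min; less 45 min break → 6 h 45 min
Tue: 5:44 AM–2:46 PM = 9 h 2 min
Wed: 6:36 AM–4:35 PM = 9 h 59 min; less 30 min break → 9 h 29 min
Thu: 7:15 AM–4:20 PM = 9 h 5 min; less 30 min break → 8 h 35 min
Fri: 11:22 AM–5:08 PM = 5 h 46 min; less 20 min break → 5 h 26 min
Sat: 10:23 AM–9:23 PM = 11 h 0 min; less 30 min break → 10 h 30 min
Sun: 6:18 AM–4:42 PM = 10 h 24 min
Total: 6 h 45 min + 9 h 2 min + 9 h 29 min + 8 h 35 min + 5 h 26 min + 10 h 30 min + 10 h 24 min = 60 h 11 min.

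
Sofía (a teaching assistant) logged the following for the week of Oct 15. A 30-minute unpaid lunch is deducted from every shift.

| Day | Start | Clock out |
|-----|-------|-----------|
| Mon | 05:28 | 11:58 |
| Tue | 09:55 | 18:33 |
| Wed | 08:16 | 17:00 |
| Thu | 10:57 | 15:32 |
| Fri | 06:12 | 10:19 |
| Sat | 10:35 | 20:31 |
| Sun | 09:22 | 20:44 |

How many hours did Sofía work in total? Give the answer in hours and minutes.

50 h 22 min

Mon: 05:28–11:58 = 6 h 30 min; less 30 min break → 6 h 0 min
Tue: 09:55–18:33 = 8 h 38 min; less 30 min break → 8 h 8 min
Wed: 08:16–17:00 = 8 h 44 min; less 30 min break → 8 h 14 min
Thu: 10:57–15:32 = 4 h 35 min; less 30 min break → 4 h 5 min
Fri: 06:12–10:19 = 4 h 7 min; less 30 min break → 3 h 37 min
Sat: 10:35–20:31 = 9 h 56 min; less 30 min break → 9 h 26 min
Sun: 09:22–20:44 = 11 h 22 min; less 30 min break → 10 h 52 min
Total: 6 h 0 min + 8 h 8 min + 8 h 14 min + 4 h 5 min + 3 h 37 min + 9 h 26 min + 10 h 52 min = 50 h 22 min.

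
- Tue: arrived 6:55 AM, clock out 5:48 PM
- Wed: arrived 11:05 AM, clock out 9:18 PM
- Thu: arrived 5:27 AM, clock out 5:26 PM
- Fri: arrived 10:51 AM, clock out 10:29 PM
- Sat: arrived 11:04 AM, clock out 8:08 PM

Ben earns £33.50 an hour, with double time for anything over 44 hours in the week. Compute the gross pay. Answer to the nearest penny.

£2129.48

Tue: 6:55 AM–5:48 PM = 10 h 53 min
Wed: 11:05 AM–9:18 PM = 10 h 13 min
Thu: 5:27 AM–5:26 PM = 11 h 59 min
Fri: 10:51 AM–10:29 PM = 11 h 38 min
Sat: 11:04 AM–8:08 PM = 9 h 4 min
Total worked: 53 h 47 min = 3227 min.
Regular 44 h 0 min = 2640 min at £33.50/h; overtime 9 h 47 min = 587 min at £67.00/h.
Pay = (2640 × £33.50 + 587 × £67.00) ÷ 60 = £2129.48.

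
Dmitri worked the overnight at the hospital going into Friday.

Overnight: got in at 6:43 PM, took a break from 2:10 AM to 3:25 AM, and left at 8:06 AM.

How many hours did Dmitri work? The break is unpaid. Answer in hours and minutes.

12 h 8 min

Overnight: 6:43 PM → midnight = 5 h 17 min; midnight → 8:06 AM = 8 h 6 min; span 13 h 23 min; less 75 min break → 12 h 8 min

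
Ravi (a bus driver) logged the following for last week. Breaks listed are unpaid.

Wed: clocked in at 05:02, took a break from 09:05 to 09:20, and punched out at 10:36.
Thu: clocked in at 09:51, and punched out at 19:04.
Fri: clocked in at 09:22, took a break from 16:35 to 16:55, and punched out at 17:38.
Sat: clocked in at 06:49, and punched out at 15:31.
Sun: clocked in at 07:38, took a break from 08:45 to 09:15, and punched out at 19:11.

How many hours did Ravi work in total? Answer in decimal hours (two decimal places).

Wed: 05:02–10:36 = 5 h 34 min; less 15 min break → 5 h 19 min
Thu: 09:51–19:04 = 9 h 13 min
Fri: 09:22–17:38 = 8 h 16 min; less 20 min break → 7 h 56 min
Sat: 06:49–15:31 = 8 h 42 min
Sun: 07:38–19:11 = 11 h 33 min; less 30 min break → 11 h 3 min
Total: 5 h 19 min + 9 h 13 min + 7 h 56 min + 8 h 42 min + 11 h 3 min = 42 h 13 min.

42.22 hours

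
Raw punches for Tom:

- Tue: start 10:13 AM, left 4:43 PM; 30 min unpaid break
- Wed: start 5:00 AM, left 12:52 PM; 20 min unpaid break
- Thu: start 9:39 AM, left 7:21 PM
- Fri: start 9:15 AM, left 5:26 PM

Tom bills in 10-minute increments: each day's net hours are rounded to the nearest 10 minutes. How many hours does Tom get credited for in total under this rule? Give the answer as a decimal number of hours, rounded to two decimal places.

31.33 hours

Tue: 10:13 AM–4:43 PM = 6 h 30 min − 30 min = 6 h 0 min → rounds to 6 h 0 min
Wed: 5:00 AM–12:52 PM = 7 h 52 min − 20 min = 7 h 32 min → rounds to 7 h 30 min
Thu: 9:39 AM–7:21 PM = 9 h 42 min → rounds to 9 h 40 min
Fri: 9:15 AM–5:26 PM = 8 h 11 min → rounds to 8 h 10 min
Total credited: 31 h 20 min.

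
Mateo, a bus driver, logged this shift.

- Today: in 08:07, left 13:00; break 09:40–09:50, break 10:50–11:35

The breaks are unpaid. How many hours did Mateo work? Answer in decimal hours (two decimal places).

Today: 08:07–13:00 = 4 h 53 min; less 55 min break → 3 h 58 min

3.97 hours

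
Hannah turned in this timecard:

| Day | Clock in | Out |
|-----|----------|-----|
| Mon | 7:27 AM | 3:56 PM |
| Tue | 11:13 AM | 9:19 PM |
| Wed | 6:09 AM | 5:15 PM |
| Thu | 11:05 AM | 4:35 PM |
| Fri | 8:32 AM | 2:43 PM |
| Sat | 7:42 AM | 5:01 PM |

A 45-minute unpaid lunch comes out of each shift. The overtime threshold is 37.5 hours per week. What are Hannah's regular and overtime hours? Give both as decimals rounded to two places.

Regular 37.50 hours, overtime 8.68 hours

Mon: 7:27 AM–3:56 PM = 8 h 29 min; less 45 min break → 7 h 44 min
Tue: 11:13 AM–9:19 PM = 10 h 6 min; less 45 min break → 9 h 21 min
Wed: 6:09 AM–5:15 PM = 11 h 6 min; less 45 min break → 10 h 21 min
Thu: 11:05 AM–4:35 PM = 5 h 30 min; less 45 min break → 4 h 45 min
Fri: 8:32 AM–2:43 PM = 6 h 11 min; less 45 min break → 5 h 26 min
Sat: 7:42 AM–5:01 PM = 9 h 19 min; less 45 min break → 8 h 34 min
Total worked: 46 h 11 min = 46.18 h.
Threshold 37.5 h → overtime 8 h 41 min, regular 37 h 30 min.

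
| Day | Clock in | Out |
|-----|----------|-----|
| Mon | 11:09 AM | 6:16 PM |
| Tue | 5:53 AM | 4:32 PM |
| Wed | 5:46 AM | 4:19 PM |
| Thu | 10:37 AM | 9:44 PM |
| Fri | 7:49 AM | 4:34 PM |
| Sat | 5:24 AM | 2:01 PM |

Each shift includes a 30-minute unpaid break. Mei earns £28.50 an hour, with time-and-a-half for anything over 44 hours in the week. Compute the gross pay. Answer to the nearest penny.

£1672.95

Mon: 11:09 AM–6:16 PM = 7 h 7 min; less 30 min break → 6 h 37 min
Tue: 5:53 AM–4:32 PM = 10 h 39 min; less 30 min break → 10 h 9 min
Wed: 5:46 AM–4:19 PM = 10 h 33 min; less 30 min break → 10 h 3 min
Thu: 10:37 AM–9:44 PM = 11 h 7 min; less 30 min break → 10 h 37 min
Fri: 7:49 AM–4:34 PM = 8 h 45 min; less 30 min break → 8 h 15 min
Sat: 5:24 AM–2:01 PM = 8 h 37 min; less 30 min break → 8 h 7 min
Total worked: 53 h 48 min = 3228 min.
Regular 44 h 0 min = 2640 min at £28.50/h; overtime 9 h 48 min = 588 min at £42.75/h.
Pay = (2640 × £28.50 + 588 × £42.75) ÷ 60 = £1672.95.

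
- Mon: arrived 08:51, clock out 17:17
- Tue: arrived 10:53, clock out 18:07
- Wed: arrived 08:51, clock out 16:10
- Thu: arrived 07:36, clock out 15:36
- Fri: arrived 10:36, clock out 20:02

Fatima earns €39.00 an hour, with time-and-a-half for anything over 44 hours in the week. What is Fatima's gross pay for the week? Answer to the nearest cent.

Mon: 08:51–17:17 = 8 h 26 min
Tue: 10:53–18:07 = 7 h 14 min
Wed: 08:51–16:10 = 7 h 19 min
Thu: 07:36–15:36 = 8 h 0 min
Fri: 10:36–20:02 = 9 h 26 min
Total worked: 40 h 25 min = 2425 min.
Regular 40 h 25 min = 2425 min at €39.00/h; overtime 0 h 0 min = 0 min at €58.50/h.
Pay = (2425 × €39.00 + 0 × €58.50) ÷ 60 = €1576.25.

€1576.25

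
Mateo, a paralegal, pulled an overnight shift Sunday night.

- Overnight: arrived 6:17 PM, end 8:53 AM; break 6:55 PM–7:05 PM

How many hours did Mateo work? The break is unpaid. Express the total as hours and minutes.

14 h 26 min

Overnight: 6:17 PM → midnight = 5 h 43 min; midnight → 8:53 AM = 8 h 53 min; span 14 h 36 min; less 10 min break → 14 h 26 min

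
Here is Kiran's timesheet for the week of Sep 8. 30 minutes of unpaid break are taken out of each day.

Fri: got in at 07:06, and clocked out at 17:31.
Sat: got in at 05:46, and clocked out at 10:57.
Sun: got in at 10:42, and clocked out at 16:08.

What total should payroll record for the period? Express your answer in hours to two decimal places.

19.53 hours

Fri: 07:06–17:31 = 10 h 25 min; less 30 min break → 9 h 55 min
Sat: 05:46–10:57 = 5 h 11 min; less 30 min break → 4 h 41 min
Sun: 10:42–16:08 = 5 h 26 min; less 30 min break → 4 h 56 min
Total: 9 h 55 min + 4 h 41 min + 4 h 56 min = 19 h 32 min.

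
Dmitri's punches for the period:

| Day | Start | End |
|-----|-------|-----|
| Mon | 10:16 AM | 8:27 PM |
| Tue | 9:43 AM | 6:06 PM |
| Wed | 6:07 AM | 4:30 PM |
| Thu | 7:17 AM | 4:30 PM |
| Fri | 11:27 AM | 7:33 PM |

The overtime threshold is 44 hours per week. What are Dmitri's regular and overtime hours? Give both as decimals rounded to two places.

Mon: 10:16 AM–8:27 PM = 10 h 11 min
Tue: 9:43 AM–6:06 PM = 8 h 23 min
Wed: 6:07 AM–4:30 PM = 10 h 23 min
Thu: 7:17 AM–4:30 PM = 9 h 13 min
Fri: 11:27 AM–7:33 PM = 8 h 6 min
Total worked: 46 h 16 min = 46.27 h.
Threshold 44 h → overtime 2 h 16 min, regular 44 h 0 min.

Regular 44.00 hours, overtime 2.27 hours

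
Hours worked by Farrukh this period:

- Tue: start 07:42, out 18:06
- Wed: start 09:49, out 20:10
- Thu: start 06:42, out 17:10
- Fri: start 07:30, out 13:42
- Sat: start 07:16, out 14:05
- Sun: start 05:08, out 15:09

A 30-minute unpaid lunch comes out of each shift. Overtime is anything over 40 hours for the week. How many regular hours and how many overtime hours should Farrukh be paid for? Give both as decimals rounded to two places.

Tue: 07:42–18:06 = 10 h 24 min; less 30 min break → 9 h 54 min
Wed: 09:49–20:10 = 10 h 21 min; less 30 min break → 9 h 51 min
Thu: 06:42–17:10 = 10 h 28 min; less 30 min break → 9 h 58 min
Fri: 07:30–13:42 = 6 h 12 min; less 30 min break → 5 h 42 min
Sat: 07:16–14:05 = 6 h 49 min; less 30 min break → 6 h 19 min
Sun: 05:08–15:09 = 10 h 1 min; less 30 min break → 9 h 31 min
Total worked: 51 h 15 min = 51.25 h.
Threshold 40 h → overtime 11 h 15 min, regular 40 h 0 min.

Regular 40.00 hours, overtime 11.25 hours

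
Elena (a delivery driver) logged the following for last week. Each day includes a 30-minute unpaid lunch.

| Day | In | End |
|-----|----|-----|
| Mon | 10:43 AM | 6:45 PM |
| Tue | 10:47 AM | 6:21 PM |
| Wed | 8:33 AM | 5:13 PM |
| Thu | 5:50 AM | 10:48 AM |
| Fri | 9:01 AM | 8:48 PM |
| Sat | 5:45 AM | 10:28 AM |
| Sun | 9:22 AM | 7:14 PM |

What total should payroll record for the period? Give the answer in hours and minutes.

Mon: 10:43 AM–6:45 PM = 8 h 2 min; less 30 min break → 7 h 32 min
Tue: 10:47 AM–6:21 PM = 7 h 34 min; less 30 min break → 7 h 4 min
Wed: 8:33 AM–5:13 PM = 8 h 40 min; less 30 min break → 8 h 10 min
Thu: 5:50 AM–10:48 AM = 4 h 58 min; less 30 min break → 4 h 28 min
Fri: 9:01 AM–8:48 PM = 11 h 47 min; less 30 min break → 11 h 17 min
Sat: 5:45 AM–10:28 AM = 4 h 43 min; less 30 min break → 4 h 13 min
Sun: 9:22 AM–7:14 PM = 9 h 52 min; less 30 min break → 9 h 22 min
Total: 7 h 32 min + 7 h 4 min + 8 h 10 min + 4 h 28 min + 11 h 17 min + 4 h 13 min + 9 h 22 min = 52 h 6 min.

52 h 6 min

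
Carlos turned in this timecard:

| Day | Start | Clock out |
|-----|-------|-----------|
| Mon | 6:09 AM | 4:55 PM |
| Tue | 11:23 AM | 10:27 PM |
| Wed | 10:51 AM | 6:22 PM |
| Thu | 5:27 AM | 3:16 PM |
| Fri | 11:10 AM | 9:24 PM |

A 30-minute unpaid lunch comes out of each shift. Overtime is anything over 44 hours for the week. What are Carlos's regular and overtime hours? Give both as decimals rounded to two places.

Mon: 6:09 AM–4:55 PM = 10 h 46 min; less 30 min break → 10 h 16 min
Tue: 11:23 AM–10:27 PM = 11 h 4 min; less 30 min break → 10 h 34 min
Wed: 10:51 AM–6:22 PM = 7 h 31 min; less 30 min break → 7 h 1 min
Thu: 5:27 AM–3:16 PM = 9 h 49 min; less 30 min break → 9 h 19 min
Fri: 11:10 AM–9:24 PM = 10 h 14 min; less 30 min break → 9 h 44 min
Total worked: 46 h 54 min = 46.90 h.
Threshold 44 h → overtime 2 h 54 min, regular 44 h 0 min.

Regular 44.00 hours, overtime 2.90 hours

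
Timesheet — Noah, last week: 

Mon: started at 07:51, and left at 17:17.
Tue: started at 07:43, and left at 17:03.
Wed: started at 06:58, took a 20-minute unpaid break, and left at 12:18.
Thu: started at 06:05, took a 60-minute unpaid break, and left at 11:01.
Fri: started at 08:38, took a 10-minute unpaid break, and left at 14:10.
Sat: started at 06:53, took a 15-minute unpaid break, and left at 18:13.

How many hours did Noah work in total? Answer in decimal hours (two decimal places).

44.15 hours

Mon: 07:51–17:17 = 9 h 26 min
Tue: 07:43–17:03 = 9 h 20 min
Wed: 06:58–12:18 = 5 h 20 min; less 20 min break → 5 h 0 min
Thu: 06:05–11:01 = 4 h 56 min; less 60 min break → 3 h 56 min
Fri: 08:38–14:10 = 5 h 32 min; less 10 min break → 5 h 22 min
Sat: 06:53–18:13 = 11 h 20 min; less 15 min break → 11 h 5 min
Total: 9 h 26 min + 9 h 20 min + 5 h 0 min + 3 h 56 min + 5 h 22 min + 11 h 5 min = 44 h 9 min.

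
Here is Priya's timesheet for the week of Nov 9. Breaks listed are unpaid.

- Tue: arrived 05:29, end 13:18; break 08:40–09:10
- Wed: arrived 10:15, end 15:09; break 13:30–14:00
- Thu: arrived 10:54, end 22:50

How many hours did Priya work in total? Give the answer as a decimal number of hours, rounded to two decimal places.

Tue: 05:29–13:18 = 7 h 49 min; less 30 min break → 7 h 19 min
Wed: 10:15–15:09 = 4 h 54 min; less 30 min break → 4 h 24 min
Thu: 10:54–22:50 = 11 h 56 min
Total: 7 h 19 min + 4 h 24 min + 11 h 56 min = 23 h 39 min.

23.65 hours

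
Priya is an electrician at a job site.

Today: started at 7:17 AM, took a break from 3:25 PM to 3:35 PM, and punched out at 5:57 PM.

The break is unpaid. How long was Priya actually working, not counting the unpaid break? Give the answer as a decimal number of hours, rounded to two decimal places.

10.50 hours

Today: 7:17 AM–5:57 PM = 10 h 40 min; less 10 min break → 10 h 30 min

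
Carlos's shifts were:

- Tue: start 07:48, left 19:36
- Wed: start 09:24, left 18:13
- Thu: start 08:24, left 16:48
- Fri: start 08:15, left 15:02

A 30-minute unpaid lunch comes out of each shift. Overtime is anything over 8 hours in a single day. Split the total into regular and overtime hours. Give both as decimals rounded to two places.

Regular 30.18 hours, overtime 3.62 hours

Tue: 07:48–19:36 = 11 h 48 min; less 30 min break → 11 h 18 min
Wed: 09:24–18:13 = 8 h 49 min; less 30 min break → 8 h 19 min
Thu: 08:24–16:48 = 8 h 24 min; less 30 min break → 7 h 54 min
Fri: 08:15–15:02 = 6 h 47 min; less 30 min break → 6 h 17 min
Tue reg 8 h 0 min / OT 3 h 18 min; Wed reg 8 h 0 min / OT 0 h 19 min; Thu reg 7 h 54 min / OT 0 h 0 min; Fri reg 6 h 17 min / OT 0 h 0 min.
Totals: regular 30 h 11 min, overtime 3 h 37 min.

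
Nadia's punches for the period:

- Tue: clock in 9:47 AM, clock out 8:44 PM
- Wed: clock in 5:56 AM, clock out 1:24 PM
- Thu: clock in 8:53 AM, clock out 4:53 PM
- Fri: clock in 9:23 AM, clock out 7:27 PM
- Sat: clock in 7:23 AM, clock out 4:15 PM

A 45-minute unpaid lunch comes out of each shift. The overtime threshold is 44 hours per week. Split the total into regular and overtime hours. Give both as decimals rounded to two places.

Tue: 9:47 AM–8:44 PM = 10 h 57 min; less 45 min break → 10 h 12 min
Wed: 5:56 AM–1:24 PM = 7 h 28 min; less 45 min break → 6 h 43 min
Thu: 8:53 AM–4:53 PM = 8 h 0 min; less 45 min break → 7 h 15 min
Fri: 9:23 AM–7:27 PM = 10 h 4 min; less 45 min break → 9 h 19 min
Sat: 7:23 AM–4:15 PM = 8 h 52 min; less 45 min break → 8 h 7 min
Total worked: 41 h 36 min = 41.60 h.
Threshold 44 h → overtime 0 h 0 min, regular 41 h 36 min.

Regular 41.60 hours, overtime 0.00 hours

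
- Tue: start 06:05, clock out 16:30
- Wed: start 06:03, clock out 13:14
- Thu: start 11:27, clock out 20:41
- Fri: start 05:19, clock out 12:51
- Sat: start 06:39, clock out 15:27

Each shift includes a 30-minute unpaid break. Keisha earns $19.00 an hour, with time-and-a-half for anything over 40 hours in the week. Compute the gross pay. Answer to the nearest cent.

$779.00

Tue: 06:05–16:30 = 10 h 25 min; less 30 min break → 9 h 55 min
Wed: 06:03–13:14 = 7 h 11 min; less 30 min break → 6 h 41 min
Thu: 11:27–20:41 = 9 h 14 min; less 30 min break → 8 h 44 min
Fri: 05:19–12:51 = 7 h 32 min; less 30 min break → 7 h 2 min
Sat: 06:39–15:27 = 8 h 48 min; less 30 min break → 8 h 18 min
Total worked: 40 h 40 min = 2440 min.
Regular 40 h 0 min = 2400 min at $19.00/h; overtime 0 h 40 min = 40 min at $28.50/h.
Pay = (2400 × $19.00 + 40 × $28.50) ÷ 60 = $779.00.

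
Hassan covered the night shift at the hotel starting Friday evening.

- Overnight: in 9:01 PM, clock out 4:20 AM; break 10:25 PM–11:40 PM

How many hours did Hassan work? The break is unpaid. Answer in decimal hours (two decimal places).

6.07 hours

Overnight: 9:01 PM → midnight = 2 h 59 min; midnight → 4:20 AM = 4 h 20 min; span 7 h 19 min; less 75 min break → 6 h 4 min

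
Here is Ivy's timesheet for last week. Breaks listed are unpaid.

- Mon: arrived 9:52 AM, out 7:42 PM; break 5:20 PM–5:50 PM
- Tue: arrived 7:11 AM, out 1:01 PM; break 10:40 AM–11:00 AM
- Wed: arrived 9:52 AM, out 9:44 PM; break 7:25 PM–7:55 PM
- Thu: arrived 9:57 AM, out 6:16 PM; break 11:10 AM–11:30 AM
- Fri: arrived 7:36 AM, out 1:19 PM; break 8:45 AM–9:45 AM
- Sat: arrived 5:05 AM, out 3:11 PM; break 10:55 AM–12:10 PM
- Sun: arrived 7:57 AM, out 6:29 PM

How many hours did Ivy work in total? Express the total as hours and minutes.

58 h 17 min

Mon: 9:52 AM–7:42 PM = 9 h 50 min; less 30 min break → 9 h 20 min
Tue: 7:11 AM–1:01 PM = 5 h 50 min; less 20 min break → 5 h 30 min
Wed: 9:52 AM–9:44 PM = 11 h 52 min; less 30 min break → 11 h 22 min
Thu: 9:57 AM–6:16 PM = 8 h 19 min; less 20 min break → 7 h 59 min
Fri: 7:36 AM–1:19 PM = 5 h 43 min; less 60 min break → 4 h 43 min
Sat: 5:05 AM–3:11 PM = 10 h 6 min; less 75 min break → 8 h 51 min
Sun: 7:57 AM–6:29 PM = 10 h 32 min
Total: 9 h 20 min + 5 h 30 min + 11 h 22 min + 7 h 59 min + 4 h 43 min + 8 h 51 min + 10 h 32 min = 58 h 17 min.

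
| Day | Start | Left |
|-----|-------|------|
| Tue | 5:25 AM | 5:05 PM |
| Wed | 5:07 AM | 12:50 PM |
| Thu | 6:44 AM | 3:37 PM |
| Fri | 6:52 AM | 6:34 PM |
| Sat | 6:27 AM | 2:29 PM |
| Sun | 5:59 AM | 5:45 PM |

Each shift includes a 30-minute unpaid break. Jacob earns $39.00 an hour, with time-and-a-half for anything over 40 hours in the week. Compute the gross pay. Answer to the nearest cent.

Tue: 5:25 AM–5:05 PM = 11 h 40 min; less 30 min break → 11 h 10 min
Wed: 5:07 AM–12:50 PM = 7 h 43 min; less 30 min break → 7 h 13 min
Thu: 6:44 AM–3:37 PM = 8 h 53 min; less 30 min break → 8 h 23 min
Fri: 6:52 AM–6:34 PM = 11 h 42 min; less 30 min break → 11 h 12 min
Sat: 6:27 AM–2:29 PM = 8 h 2 min; less 30 min break → 7 h 32 min
Sun: 5:59 AM–5:45 PM = 11 h 46 min; less 30 min break → 11 h 16 min
Total worked: 56 h 46 min = 3406 min.
Regular 40 h 0 min = 2400 min at $39.00/h; overtime 16 h 46 min = 1006 min at $58.50/h.
Pay = (2400 × $39.00 + 1006 × $58.50) ÷ 60 = $2540.85.

$2540.85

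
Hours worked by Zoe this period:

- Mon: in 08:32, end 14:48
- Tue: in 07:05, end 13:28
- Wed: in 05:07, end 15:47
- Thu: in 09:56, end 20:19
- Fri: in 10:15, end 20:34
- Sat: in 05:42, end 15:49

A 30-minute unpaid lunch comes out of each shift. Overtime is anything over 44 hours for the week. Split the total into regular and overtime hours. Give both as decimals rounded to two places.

Mon: 08:32–14:48 = 6 h 16 min; less 30 min break → 5 h 46 min
Tue: 07:05–13:28 = 6 h 23 min; less 30 min break → 5 h 53 min
Wed: 05:07–15:47 = 10 h 40 min; less 30 min break → 10 h 10 min
Thu: 09:56–20:19 = 10 h 23 min; less 30 min break → 9 h 53 min
Fri: 10:15–20:34 = 10 h 19 min; less 30 min break → 9 h 49 min
Sat: 05:42–15:49 = 10 h 7 min; less 30 min break → 9 h 37 min
Total worked: 51 h 8 min = 51.13 h.
Threshold 44 h → overtime 7 h 8 min, regular 44 h 0 min.

Regular 44.00 hours, overtime 7.13 hours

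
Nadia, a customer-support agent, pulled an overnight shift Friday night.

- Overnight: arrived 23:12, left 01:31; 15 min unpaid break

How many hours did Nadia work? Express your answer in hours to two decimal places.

Overnight: 23:12 → midnight = 0 h 48 min; midnight → 01:31 = 1 h 31 min; span 2 h 19 min; less 15 min break → 2 h 4 min

2.07 hours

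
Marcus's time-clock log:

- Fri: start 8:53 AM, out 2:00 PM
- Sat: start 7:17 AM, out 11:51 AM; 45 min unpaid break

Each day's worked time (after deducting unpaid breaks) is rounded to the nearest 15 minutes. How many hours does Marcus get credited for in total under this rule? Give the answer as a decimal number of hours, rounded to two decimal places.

8.75 hours

Fri: 8:53 AM–2:00 PM = 5 h 7 min → rounds to 5 h 0 min
Sat: 7:17 AM–11:51 AM = 4 h 34 min − 45 min = 3 h 49 min → rounds to 3 h 45 min
Total credited: 8 h 45 min.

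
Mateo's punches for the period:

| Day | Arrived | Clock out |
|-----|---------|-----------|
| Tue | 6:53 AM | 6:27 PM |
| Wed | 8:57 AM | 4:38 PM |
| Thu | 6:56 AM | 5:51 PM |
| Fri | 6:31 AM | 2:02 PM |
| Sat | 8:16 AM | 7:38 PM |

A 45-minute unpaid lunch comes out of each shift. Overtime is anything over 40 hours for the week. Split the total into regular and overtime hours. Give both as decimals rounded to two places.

Tue: 6:53 AM–6:27 PM = 11 h 34 min; less 45 min break → 10 h 49 min
Wed: 8:57 AM–4:38 PM = 7 h 41 min; less 45 min break → 6 h 56 min
Thu: 6:56 AM–5:51 PM = 10 h 55 min; less 45 min break → 10 h 10 min
Fri: 6:31 AM–2:02 PM = 7 h 31 min; less 45 min break → 6 h 46 min
Sat: 8:16 AM–7:38 PM = 11 h 22 min; less 45 min break → 10 h 37 min
Total worked: 45 h 18 min = 45.30 h.
Threshold 40 h → overtime 5 h 18 min, regular 40 h 0 min.

Regular 40.00 hours, overtime 5.30 hours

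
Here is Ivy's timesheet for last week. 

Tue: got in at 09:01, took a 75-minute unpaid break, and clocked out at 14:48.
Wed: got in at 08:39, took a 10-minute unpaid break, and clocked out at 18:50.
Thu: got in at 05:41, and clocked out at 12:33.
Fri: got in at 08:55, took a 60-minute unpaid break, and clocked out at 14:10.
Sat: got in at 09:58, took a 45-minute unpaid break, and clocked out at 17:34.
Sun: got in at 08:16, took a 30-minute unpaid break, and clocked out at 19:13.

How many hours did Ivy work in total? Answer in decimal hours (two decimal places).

42.97 hours

Tue: 09:01–14:48 = 5 h 47 min; less 75 min break → 4 h 32 min
Wed: 08:39–18:50 = 10 h 11 min; less 10 min break → 10 h 1 min
Thu: 05:41–12:33 = 6 h 52 min
Fri: 08:55–14:10 = 5 h 15 min; less 60 min break → 4 h 15 min
Sat: 09:58–17:34 = 7 h 36 min; less 45 min break → 6 h 51 min
Sun: 08:16–19:13 = 10 h 57 min; less 30 min break → 10 h 27 min
Total: 4 h 32 min + 10 h 1 min + 6 h 52 min + 4 h 15 min + 6 h 51 min + 10 h 27 min = 42 h 58 min.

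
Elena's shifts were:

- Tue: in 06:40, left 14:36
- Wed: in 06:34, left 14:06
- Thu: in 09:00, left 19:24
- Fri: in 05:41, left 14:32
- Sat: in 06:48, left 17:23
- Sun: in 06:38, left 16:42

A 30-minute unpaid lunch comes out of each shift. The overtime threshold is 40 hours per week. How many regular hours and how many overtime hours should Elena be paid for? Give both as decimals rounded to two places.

Tue: 06:40–14:36 = 7 h 56 min; less 30 min break → 7 h 26 min
Wed: 06:34–14:06 = 7 h 32 min; less 30 min break → 7 h 2 min
Thu: 09:00–19:24 = 10 h 24 min; less 30 min break → 9 h 54 min
Fri: 05:41–14:32 = 8 h 51 min; less 30 min break → 8 h 21 min
Sat: 06:48–17:23 = 10 h 35 min; less 30 min break → 10 h 5 min
Sun: 06:38–16:42 = 10 h 4 min; less 30 min break → 9 h 34 min
Total worked: 52 h 22 min = 52.37 h.
Threshold 40 h → overtime 12 h 22 min, regular 40 h 0 min.

Regular 40.00 hours, overtime 12.37 hours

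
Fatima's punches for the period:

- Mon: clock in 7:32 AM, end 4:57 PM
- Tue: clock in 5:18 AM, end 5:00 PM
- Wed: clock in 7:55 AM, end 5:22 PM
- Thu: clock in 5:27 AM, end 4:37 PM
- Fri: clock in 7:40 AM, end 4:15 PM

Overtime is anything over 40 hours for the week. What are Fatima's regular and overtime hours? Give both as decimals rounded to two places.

Mon: 7:32 AM–4:57 PM = 9 h 25 min
Tue: 5:18 AM–5:00 PM = 11 h 42 min
Wed: 7:55 AM–5:22 PM = 9 h 27 min
Thu: 5:27 AM–4:37 PM = 11 h 10 min
Fri: 7:40 AM–4:15 PM = 8 h 35 min
Total worked: 50 h 19 min = 50.32 h.
Threshold 40 h → overtime 10 h 19 min, regular 40 h 0 min.

Regular 40.00 hours, overtime 10.32 hours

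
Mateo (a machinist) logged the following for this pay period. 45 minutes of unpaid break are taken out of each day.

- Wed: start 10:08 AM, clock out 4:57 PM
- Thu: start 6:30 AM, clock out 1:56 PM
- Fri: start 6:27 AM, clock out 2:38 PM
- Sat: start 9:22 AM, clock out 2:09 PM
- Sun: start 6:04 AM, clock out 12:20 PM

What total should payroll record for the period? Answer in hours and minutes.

29 h 44 min

Wed: 10:08 AM–4:57 PM = 6 h 49 min; less 45 min break → 6 h 4 min
Thu: 6:30 AM–1:56 PM = 7 h 26 min; less 45 min break → 6 h 41 min
Fri: 6:27 AM–2:38 PM = 8 h 11 min; less 45 min break → 7 h 26 min
Sat: 9:22 AM–2:09 PM = 4 h 47 min; less 45 min break → 4 h 2 min
Sun: 6:04 AM–12:20 PM = 6 h 16 min; less 45 min break → 5 h 31 min
Total: 6 h 4 min + 6 h 41 min + 7 h 26 min + 4 h 2 min + 5 h 31 min = 29 h 44 min.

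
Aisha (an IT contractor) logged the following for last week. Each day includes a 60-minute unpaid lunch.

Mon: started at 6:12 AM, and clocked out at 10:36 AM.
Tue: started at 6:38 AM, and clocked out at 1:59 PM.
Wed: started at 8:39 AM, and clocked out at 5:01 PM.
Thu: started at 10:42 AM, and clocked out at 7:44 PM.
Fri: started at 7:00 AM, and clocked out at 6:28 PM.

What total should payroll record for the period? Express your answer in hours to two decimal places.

Mon: 6:12 AM–10:36 AM = 4 h 24 min; less 60 min break → 3 h 24 min
Tue: 6:38 AM–1:59 PM = 7 h 21 min; less 60 min break → 6 h 21 min
Wed: 8:39 AM–5:01 PM = 8 h 22 min; less 60 min break → 7 h 22 min
Thu: 10:42 AM–7:44 PM = 9 h 2 min; less 60 min break → 8 h 2 min
Fri: 7:00 AM–6:28 PM = 11 h 28 min; less 60 min break → 10 h 28 min
Total: 3 h 24 min + 6 h 21 min + 7 h 22 min + 8 h 2 min + 10 h 28 min = 35 h 37 min.

35.62 hours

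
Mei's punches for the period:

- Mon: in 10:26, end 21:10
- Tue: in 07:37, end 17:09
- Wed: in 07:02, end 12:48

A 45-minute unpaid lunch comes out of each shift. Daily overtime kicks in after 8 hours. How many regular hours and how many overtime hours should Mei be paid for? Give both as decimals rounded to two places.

Regular 21.02 hours, overtime 2.77 hours

Mon: 10:26–21:10 = 10 h 44 min; less 45 min break → 9 h 59 min
Tue: 07:37–17:09 = 9 h 32 min; less 45 min break → 8 h 47 min
Wed: 07:02–12:48 = 5 h 46 min; less 45 min break → 5 h 1 min
Mon reg 8 h 0 min / OT 1 h 59 min; Tue reg 8 h 0 min / OT 0 h 47 min; Wed reg 5 h 1 min / OT 0 h 0 min.
Totals: regular 21 h 1 min, overtime 2 h 46 min.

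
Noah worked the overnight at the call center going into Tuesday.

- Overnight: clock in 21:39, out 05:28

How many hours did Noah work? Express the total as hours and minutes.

Overnight: 21:39 → midnight = 2 h 21 min; midnight → 05:28 = 5 h 28 min; span 7 h 49 min

7 h 49 min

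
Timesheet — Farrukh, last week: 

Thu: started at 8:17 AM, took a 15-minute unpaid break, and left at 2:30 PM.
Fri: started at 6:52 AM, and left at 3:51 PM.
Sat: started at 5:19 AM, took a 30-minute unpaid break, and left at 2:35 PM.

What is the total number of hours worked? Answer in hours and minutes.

Thu: 8:17 AM–2:30 PM = 6 h 13 min; less 15 min break → 5 h 58 min
Fri: 6:52 AM–3:51 PM = 8 h 59 min
Sat: 5:19 AM–2:35 PM = 9 h 16 min; less 30 min break → 8 h 46 min
Total: 5 h 58 min + 8 h 59 min + 8 h 46 min = 23 h 43 min.

23 h 43 min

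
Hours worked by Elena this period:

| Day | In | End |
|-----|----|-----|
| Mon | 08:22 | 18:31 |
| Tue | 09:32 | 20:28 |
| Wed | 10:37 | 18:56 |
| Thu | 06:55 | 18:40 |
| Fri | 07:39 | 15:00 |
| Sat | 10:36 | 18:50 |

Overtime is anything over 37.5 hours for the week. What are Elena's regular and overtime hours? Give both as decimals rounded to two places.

Mon: 08:22–18:31 = 10 h 9 min
Tue: 09:32–20:28 = 10 h 56 min
Wed: 10:37–18:56 = 8 h 19 min
Thu: 06:55–18:40 = 11 h 45 min
Fri: 07:39–15:00 = 7 h 21 min
Sat: 10:36–18:50 = 8 h 14 min
Total worked: 56 h 44 min = 56.73 h.
Threshold 37.5 h → overtime 19 h 14 min, regular 37 h 30 min.

Regular 37.50 hours, overtime 19.23 hours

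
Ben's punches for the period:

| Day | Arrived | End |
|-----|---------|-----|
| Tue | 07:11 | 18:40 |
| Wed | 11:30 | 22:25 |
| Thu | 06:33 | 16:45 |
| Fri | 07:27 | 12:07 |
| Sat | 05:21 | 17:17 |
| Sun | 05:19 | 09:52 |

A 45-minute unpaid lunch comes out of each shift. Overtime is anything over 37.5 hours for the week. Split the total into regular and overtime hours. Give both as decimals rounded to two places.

Regular 37.50 hours, overtime 11.75 hours

Tue: 07:11–18:40 = 11 h 29 min; less 45 min break → 10 h 44 min
Wed: 11:30–22:25 = 10 h 55 min; less 45 min break → 10 h 10 min
Thu: 06:33–16:45 = 10 h 12 min; less 45 min break → 9 h 27 min
Fri: 07:27–12:07 = 4 h 40 min; less 45 min break → 3 h 55 min
Sat: 05:21–17:17 = 11 h 56 min; less 45 min break → 11 h 11 min
Sun: 05:19–09:52 = 4 h 33 min; less 45 min break → 3 h 48 min
Total worked: 49 h 15 min = 49.25 h.
Threshold 37.5 h → overtime 11 h 45 min, regular 37 h 30 min.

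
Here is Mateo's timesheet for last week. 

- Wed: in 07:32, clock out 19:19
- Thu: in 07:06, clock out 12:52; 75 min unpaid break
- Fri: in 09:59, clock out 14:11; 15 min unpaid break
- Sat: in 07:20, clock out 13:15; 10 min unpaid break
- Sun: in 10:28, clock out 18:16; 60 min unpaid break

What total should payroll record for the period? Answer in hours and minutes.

32 h 48 min

Wed: 07:32–19:19 = 11 h 47 min
Thu: 07:06–12:52 = 5 h 46 min; less 75 min break → 4 h 31 min
Fri: 09:59–14:11 = 4 h 12 min; less 15 min break → 3 h 57 min
Sat: 07:20–13:15 = 5 h 55 min; less 10 min break → 5 h 45 min
Sun: 10:28–18:16 = 7 h 48 min; less 60 min break → 6 h 48 min
Total: 11 h 47 min + 4 h 31 min + 3 h 57 min + 5 h 45 min + 6 h 48 min = 32 h 48 min.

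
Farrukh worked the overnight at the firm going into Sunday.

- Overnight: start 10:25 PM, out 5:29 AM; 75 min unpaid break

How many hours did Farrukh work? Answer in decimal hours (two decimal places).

5.82 hours

Overnight: 10:25 PM → midnight = 1 h 35 min; midnight → 5:29 AM = 5 h 29 min; span 7 h 4 min; less 75 min break → 5 h 49 min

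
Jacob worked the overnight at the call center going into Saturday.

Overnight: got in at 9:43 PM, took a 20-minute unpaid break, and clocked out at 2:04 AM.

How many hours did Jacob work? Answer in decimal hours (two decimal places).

Overnight: 9:43 PM → midnight = 2 h 17 min; midnight → 2:04 AM = 2 h 4 min; span 4 h 21 min; less 20 min break → 4 h 1 min

4.02 hours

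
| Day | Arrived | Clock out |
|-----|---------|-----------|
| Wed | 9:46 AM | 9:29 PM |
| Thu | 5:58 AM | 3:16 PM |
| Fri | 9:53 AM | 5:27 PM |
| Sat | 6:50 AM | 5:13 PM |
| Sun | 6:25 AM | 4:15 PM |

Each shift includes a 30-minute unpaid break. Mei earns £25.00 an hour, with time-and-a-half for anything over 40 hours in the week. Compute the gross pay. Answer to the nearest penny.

£1236.25

Wed: 9:46 AM–9:29 PM = 11 h 43 min; less 30 min break → 11 h 13 min
Thu: 5:58 AM–3:16 PM = 9 h 18 min; less 30 min break → 8 h 48 min
Fri: 9:53 AM–5:27 PM = 7 h 34 min; less 30 min break → 7 h 4 min
Sat: 6:50 AM–5:13 PM = 10 h 23 min; less 30 min break → 9 h 53 min
Sun: 6:25 AM–4:15 PM = 9 h 50 min; less 30 min break → 9 h 20 min
Total worked: 46 h 18 min = 2778 min.
Regular 40 h 0 min = 2400 min at £25.00/h; overtime 6 h 18 min = 378 min at £37.50/h.
Pay = (2400 × £25.00 + 378 × £37.50) ÷ 60 = £1236.25.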